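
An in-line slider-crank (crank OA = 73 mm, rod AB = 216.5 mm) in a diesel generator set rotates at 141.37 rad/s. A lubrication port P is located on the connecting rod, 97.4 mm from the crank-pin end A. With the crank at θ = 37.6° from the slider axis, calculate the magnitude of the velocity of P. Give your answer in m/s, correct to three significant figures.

ω = 141.4 rad/s.  Crank-pin speed |V_A| = rω = 10.32 m/s, perpendicular to OA.
Rod angle: sinφ = −(r/L) sinθ ⇒ φ = -11.872°; ω_rod = −rω cosθ/√(L²−r²sin²θ) = -38.592 rad/s.
V_P = V_A + ω_rod × AP, with AP = 0.0974 m along the rod.
Components: V_Px = −rω sinθ − a·ω_rod·sinφ = -7.07 m/s;  V_Py = rω cosθ + a·ω_rod·cosφ = +4.498 m/s.
|V_P| = √(V_Px² + V_Py²) = 8.3796 m/s.

8.38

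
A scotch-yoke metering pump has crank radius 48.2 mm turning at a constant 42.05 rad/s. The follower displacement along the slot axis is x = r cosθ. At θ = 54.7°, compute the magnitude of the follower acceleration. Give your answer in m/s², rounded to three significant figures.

49.2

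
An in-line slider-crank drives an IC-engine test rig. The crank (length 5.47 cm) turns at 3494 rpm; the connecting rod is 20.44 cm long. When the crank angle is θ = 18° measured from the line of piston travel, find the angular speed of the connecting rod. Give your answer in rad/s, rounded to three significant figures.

ω = 365.9 rad/s (converted from 3494 rpm).
The rod makes angle φ with the slider axis where L sinφ = r sinθ; differentiating, L cosφ·φ̇ = r ω cosθ.
L cosφ = √(L² − r² sin²θ) = 0.2037 m.
|ω_rod| = r ω |cosθ| / √(L² − r² sin²θ) = 0.0547·365.9·0.95106/0.2037 = 93.445 rad/s.

93.4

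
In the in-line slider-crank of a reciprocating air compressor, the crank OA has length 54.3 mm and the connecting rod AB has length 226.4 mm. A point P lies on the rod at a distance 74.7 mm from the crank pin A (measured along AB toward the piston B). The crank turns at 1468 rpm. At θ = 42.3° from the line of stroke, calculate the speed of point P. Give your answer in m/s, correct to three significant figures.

ω = 153.7 rad/s.  Crank-pin speed |V_A| = rω = 8.3475 m/s, perpendicular to OA.
Rod angle: sinφ = −(r/L) sinθ ⇒ φ = -9.289°; ω_rod = −rω cosθ/√(L²−r²sin²θ) = -27.633 rad/s.
V_P = V_A + ω_rod × AP, with AP = 0.0747 m along the rod.
Components: V_Px = −rω sinθ − a·ω_rod·sinφ = -5.9511 m/s;  V_Py = rω cosθ + a·ω_rod·cosφ = +4.1369 m/s.
|V_P| = √(V_Px² + V_Py²) = 7.2478 m/s.

7.25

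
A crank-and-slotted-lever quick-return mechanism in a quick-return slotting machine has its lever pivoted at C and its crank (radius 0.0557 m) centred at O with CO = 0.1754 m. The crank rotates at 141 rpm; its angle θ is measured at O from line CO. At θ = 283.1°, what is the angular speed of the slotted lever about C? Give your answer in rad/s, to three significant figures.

2.05

ω = 14.77 rad/s (from 141 rpm).
Crank pin A relative to C: A = (d + r cosθ, r sinθ); lever angle φ = atan2(r sinθ, d + r cosθ).
Differentiating tanφ: φ̇ = rω(d cosθ + r)/(d² + r² + 2dr cosθ).
d² + r² + 2dr cosθ = |CA|² = 0.0382963 m²;  d cosθ + r = +0.095455 m.
|ω_lever| = |0.0557·14.77·+0.095455| / 0.0382963 = 2.0499 rad/s.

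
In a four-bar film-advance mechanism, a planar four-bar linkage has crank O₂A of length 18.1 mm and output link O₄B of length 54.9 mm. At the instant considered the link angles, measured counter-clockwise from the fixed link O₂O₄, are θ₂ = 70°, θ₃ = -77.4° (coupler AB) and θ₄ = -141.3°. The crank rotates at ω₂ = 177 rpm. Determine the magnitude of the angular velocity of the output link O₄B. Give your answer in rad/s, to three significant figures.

3.67

ω₂ = 18.54 rad/s (from 177 rpm).
Differentiating the loop-closure r₂e^{iθ₂}+r₃e^{iθ₃}=r₁+r₄e^{iθ₄} gives r₂ω₂e^{iθ₂}+r₃ω₃e^{iθ₃}=r₄ω₄e^{iθ₄}.
Eliminating the other unknown: ω₄ = r₂ω₂ sin(θ₂−θ₃) / [r₄ sin(θ₄−θ₃)].
Numerator sine = +0.53877; denominator sine = -0.89803.
Result = 0.0181·18.54·(+0.53877) / (0.0549·(-0.89803)) = -3.6663 rad/s; magnitude 3.6663 rad/s.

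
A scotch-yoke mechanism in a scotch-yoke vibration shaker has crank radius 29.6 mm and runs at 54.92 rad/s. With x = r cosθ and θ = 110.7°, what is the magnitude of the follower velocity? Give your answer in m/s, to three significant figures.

1.52

ω = 54.92 rad/s
x = r cosθ ⇒ ẋ = −rω sinθ.
|v| = rω|sinθ| = 0.0296·54.92·|sin 110.7°| = 1.5207 m/s.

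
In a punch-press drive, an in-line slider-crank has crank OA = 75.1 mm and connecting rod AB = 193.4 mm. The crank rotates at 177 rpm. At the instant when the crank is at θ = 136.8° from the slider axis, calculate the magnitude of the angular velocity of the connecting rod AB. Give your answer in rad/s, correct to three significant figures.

5.44

ω = 18.54 rad/s (converted from 177 rpm).
The rod makes angle φ with the slider axis where L sinφ = r sinθ; differentiating, L cosφ·φ̇ = r ω cosθ.
L cosφ = √(L² − r² sin²θ) = 0.18644 m.
|ω_rod| = r ω |cosθ| / √(L² − r² sin²θ) = 0.0751·18.54·0.72897/0.18644 = 5.4426 rad/s.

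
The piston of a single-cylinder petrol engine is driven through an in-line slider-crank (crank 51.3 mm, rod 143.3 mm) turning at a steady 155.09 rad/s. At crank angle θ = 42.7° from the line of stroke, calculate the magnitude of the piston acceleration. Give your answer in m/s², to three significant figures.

ω = 155.1 rad/s
x(θ) = r cosθ + √(L² − r² sin²θ); with ω constant, a = ω²·d²x/dθ².
d²x/dθ² = −r cosθ − r²(cos2θ)/√u − r⁴ sin²2θ/(4u^{3/2}),  u = L² − r² sin²θ = 0.0193246 m².
Substituting r = 0.0513 m, L = 0.1433 m, θ = 42.7°: d²x/dθ² = -0.03986 m.
a = ω²·d²x/dθ² = (155.1)²·(-0.03986) = -958.74 m/s²;  |a| = 958.74 m/s².

959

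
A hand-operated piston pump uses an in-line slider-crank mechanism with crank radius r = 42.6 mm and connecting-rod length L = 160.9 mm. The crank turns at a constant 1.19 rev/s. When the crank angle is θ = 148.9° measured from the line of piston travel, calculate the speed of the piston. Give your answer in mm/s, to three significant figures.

ω = 2π·1.19 = 7.477 rad/s
For an in-line slider-crank, x = r cosθ + √(L² − r² sin²θ), so v = −rω sinθ·[1 + r cosθ/√(L² − r² sin²θ)].
With r = 0.0426 m, L = 0.1609 m, θ = 148.9°: √(L² − r² sin²θ) = 0.15939 m.
v = −0.0426·7.477·0.51653·[1 + 0.0426·-0.85627/0.15939] = -0.12687 m/s.
|v| = 0.12687 m/s = 126.87 mm/s.

127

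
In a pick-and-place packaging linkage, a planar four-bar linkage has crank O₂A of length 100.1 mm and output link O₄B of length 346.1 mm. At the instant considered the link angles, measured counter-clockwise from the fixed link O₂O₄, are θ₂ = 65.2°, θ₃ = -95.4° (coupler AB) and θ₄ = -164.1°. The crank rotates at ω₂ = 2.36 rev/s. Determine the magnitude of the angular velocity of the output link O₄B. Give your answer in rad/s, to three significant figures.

ω₂ = 14.83 rad/s (from 2.36 rev/s).
Differentiating the loop-closure r₂e^{iθ₂}+r₃e^{iθ₃}=r₁+r₄e^{iθ₄} gives r₂ω₂e^{iθ₂}+r₃ω₃e^{iθ₃}=r₄ω₄e^{iθ₄}.
Eliminating the other unknown: ω₄ = r₂ω₂ sin(θ₂−θ₃) / [r₄ sin(θ₄−θ₃)].
Numerator sine = +0.33216; denominator sine = -0.93169.
Result = 0.1001·14.83·(+0.33216) / (0.3461·(-0.93169)) = -1.529 rad/s; magnitude 1.529 rad/s.

1.53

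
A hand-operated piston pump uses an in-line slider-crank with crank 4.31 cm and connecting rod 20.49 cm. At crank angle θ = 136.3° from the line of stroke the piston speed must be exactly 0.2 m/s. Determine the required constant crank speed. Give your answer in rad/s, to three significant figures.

For an in-line slider-crank, |v_piston| = rω|sinθ|·[1 + r cosθ/√(L² − r² sin²θ)].
With r = 0.0431 m, L = 0.2049 m, θ = 136.3°: the bracketed kinematic factor |dx/dθ| = 0.0252 m.
ω = v/|dx/dθ| = 0.2/0.0252 = 7.9365 rad/s.

7.94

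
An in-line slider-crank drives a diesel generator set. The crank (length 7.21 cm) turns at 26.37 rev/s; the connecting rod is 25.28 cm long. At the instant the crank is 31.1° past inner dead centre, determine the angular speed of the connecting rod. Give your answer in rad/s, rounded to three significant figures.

ω = 165.7 rad/s (converted from 26.37 rev/s).
The rod makes angle φ with the slider axis where L sinφ = r sinθ; differentiating, L cosφ·φ̇ = r ω cosθ.
L cosφ = √(L² − r² sin²θ) = 0.25004 m.
|ω_rod| = r ω |cosθ| / √(L² − r² sin²θ) = 0.0721·165.7·0.85627/0.25004 = 40.909 rad/s.

40.9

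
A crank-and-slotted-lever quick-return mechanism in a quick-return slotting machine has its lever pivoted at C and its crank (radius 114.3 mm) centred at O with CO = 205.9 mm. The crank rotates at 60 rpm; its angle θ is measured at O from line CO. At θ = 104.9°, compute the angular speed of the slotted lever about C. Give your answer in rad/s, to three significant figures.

1.02

ω = 6.283 rad/s (from 60 rpm).
Crank pin A relative to C: A = (d + r cosθ, r sinθ); lever angle φ = atan2(r sinθ, d + r cosθ).
Differentiating tanφ: φ̇ = rω(d cosθ + r)/(d² + r² + 2dr cosθ).
d² + r² + 2dr cosθ = |CA|² = 0.0433564 m²;  d cosθ + r = +0.061356 m.
|ω_lever| = |0.1143·6.283·+0.061356| / 0.0433564 = 1.0163 rad/s.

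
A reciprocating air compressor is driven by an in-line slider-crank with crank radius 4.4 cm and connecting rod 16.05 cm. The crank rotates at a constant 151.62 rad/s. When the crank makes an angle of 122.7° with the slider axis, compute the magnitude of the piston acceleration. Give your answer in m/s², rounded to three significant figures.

ω = 151.6 rad/s
x(θ) = r cosθ + √(L² − r² sin²θ); with ω constant, a = ω²·d²x/dθ².
d²x/dθ² = −r cosθ − r²(cos2θ)/√u − r⁴ sin²2θ/(4u^{3/2}),  u = L² − r² sin²θ = 0.0243893 m².
Substituting r = 0.044 m, L = 0.1605 m, θ = 122.7°: d²x/dθ² = +0.028728 m.
a = ω²·d²x/dθ² = (151.6)²·(+0.028728) = +660.41 m/s²;  |a| = 660.41 m/s².

660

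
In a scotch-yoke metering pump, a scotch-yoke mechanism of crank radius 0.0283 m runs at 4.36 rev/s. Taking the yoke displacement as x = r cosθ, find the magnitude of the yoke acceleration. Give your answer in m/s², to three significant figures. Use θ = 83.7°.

2.33

ω = 27.39 rad/s (from 4.36 rev/s).
x = r cosθ ⇒ ẍ = −rω² cosθ (ω constant).
|a| = rω²|cosθ| = 0.0283·(27.39)²·|cos 83.7°| = 2.3306 m/s².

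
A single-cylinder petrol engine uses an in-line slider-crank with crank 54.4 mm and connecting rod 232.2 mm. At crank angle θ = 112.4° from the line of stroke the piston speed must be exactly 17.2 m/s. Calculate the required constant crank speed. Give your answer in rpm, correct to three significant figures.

For an in-line slider-crank, |v_piston| = rω|sinθ|·[1 + r cosθ/√(L² − r² sin²θ)].
With r = 0.0544 m, L = 0.2322 m, θ = 112.4°: the bracketed kinematic factor |dx/dθ| = 0.045696 m.
ω = v/|dx/dθ| = 17.2/0.045696 = 376.4 rad/s.
N = 60ω/(2π) = 3594.4 rpm.

3590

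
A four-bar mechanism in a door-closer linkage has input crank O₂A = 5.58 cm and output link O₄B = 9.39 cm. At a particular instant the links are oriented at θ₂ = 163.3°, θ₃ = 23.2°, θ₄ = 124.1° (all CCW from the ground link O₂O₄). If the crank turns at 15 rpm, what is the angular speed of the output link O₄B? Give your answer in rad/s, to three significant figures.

ω₂ = 1.571 rad/s (from 15 rpm).
Differentiating the loop-closure r₂e^{iθ₂}+r₃e^{iθ₃}=r₁+r₄e^{iθ₄} gives r₂ω₂e^{iθ₂}+r₃ω₃e^{iθ₃}=r₄ω₄e^{iθ₄}.
Eliminating the other unknown: ω₄ = r₂ω₂ sin(θ₂−θ₃) / [r₄ sin(θ₄−θ₃)].
Numerator sine = +0.64145; denominator sine = +0.98196.
Result = 0.0558·1.571·(+0.64145) / (0.0939·(+0.98196)) = +0.60976 rad/s; magnitude 0.60976 rad/s.

0.610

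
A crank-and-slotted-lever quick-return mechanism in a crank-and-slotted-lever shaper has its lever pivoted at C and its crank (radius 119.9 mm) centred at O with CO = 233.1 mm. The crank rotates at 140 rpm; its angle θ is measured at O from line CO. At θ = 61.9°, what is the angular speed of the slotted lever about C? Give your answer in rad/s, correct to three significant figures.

4.25

ω = 14.66 rad/s (from 140 rpm).
Crank pin A relative to C: A = (d + r cosθ, r sinθ); lever angle φ = atan2(r sinθ, d + r cosθ).
Differentiating tanφ: φ̇ = rω(d cosθ + r)/(d² + r² + 2dr cosθ).
d² + r² + 2dr cosθ = |CA|² = 0.09504 m²;  d cosθ + r = +0.22969 m.
|ω_lever| = |0.1199·14.66·+0.22969| / 0.09504 = 4.2483 rad/s.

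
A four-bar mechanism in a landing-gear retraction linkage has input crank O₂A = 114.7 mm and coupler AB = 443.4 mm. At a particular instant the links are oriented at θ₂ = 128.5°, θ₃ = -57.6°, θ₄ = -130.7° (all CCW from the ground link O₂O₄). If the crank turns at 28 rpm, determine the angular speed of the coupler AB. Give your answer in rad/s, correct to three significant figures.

ω₂ = 2.932 rad/s (from 28 rpm).
Differentiating the loop-closure r₂e^{iθ₂}+r₃e^{iθ₃}=r₁+r₄e^{iθ₄} gives r₂ω₂e^{iθ₂}+r₃ω₃e^{iθ₃}=r₄ω₄e^{iθ₄}.
Eliminating the other unknown: ω₃ = r₂ω₂ sin(θ₄−θ₂) / [r₃ sin(θ₃−θ₄)].
Numerator sine = +0.98229; denominator sine = +0.95681.
Result = 0.1147·2.932·(+0.98229) / (0.4434·(+0.95681)) = +0.77869 rad/s; magnitude 0.77869 rad/s.

0.779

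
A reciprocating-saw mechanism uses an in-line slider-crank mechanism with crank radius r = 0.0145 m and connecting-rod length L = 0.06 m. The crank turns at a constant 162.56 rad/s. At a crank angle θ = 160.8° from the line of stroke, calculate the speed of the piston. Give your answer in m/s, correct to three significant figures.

0.598

ω = 162.6 rad/s
For an in-line slider-crank, x = r cosθ + √(L² − r² sin²θ), so v = −rω sinθ·[1 + r cosθ/√(L² − r² sin²θ)].
With r = 0.0145 m, L = 0.06 m, θ = 160.8°: √(L² − r² sin²θ) = 0.05981 m.
v = −0.0145·162.6·0.32887·[1 + 0.0145·-0.94438/0.05981] = -0.5977 m/s.
|v| = 0.5977 m/s.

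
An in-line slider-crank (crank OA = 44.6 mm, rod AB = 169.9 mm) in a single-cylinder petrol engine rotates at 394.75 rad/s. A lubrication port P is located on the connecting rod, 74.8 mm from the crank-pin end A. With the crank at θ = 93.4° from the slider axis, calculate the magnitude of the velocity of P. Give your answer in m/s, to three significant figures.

17.5

ω = 394.8 rad/s.  Crank-pin speed |V_A| = rω = 17.606 m/s, perpendicular to OA.
Rod angle: sinφ = −(r/L) sinθ ⇒ φ = -15.191°; ω_rod = −rω cosθ/√(L²−r²sin²θ) = +6.3681 rad/s.
V_P = V_A + ω_rod × AP, with AP = 0.0748 m along the rod.
Components: V_Px = −rω sinθ − a·ω_rod·sinφ = -17.45 m/s;  V_Py = rω cosθ + a·ω_rod·cosφ = -0.58445 m/s.
|V_P| = √(V_Px² + V_Py²) = 17.46 m/s.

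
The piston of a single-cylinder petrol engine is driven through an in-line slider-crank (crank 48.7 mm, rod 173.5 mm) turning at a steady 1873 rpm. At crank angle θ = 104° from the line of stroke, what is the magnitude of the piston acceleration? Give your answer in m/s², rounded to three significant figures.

ω = 2π·1873/60 = 196.1 rad/s
x(θ) = r cosθ + √(L² − r² sin²θ); with ω constant, a = ω²·d²x/dθ².
d²x/dθ² = −r cosθ − r²(cos2θ)/√u − r⁴ sin²2θ/(4u^{3/2}),  u = L² − r² sin²θ = 0.0278694 m².
Substituting r = 0.0487 m, L = 0.1735 m, θ = 104°: d²x/dθ² = +0.024259 m.
a = ω²·d²x/dθ² = (196.1)²·(+0.024259) = +933.26 m/s²;  |a| = 933.26 m/s².

933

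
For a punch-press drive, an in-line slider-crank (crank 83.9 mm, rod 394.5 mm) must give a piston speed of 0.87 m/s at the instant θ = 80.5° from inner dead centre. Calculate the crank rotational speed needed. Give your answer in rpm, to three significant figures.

For an in-line slider-crank, |v_piston| = rω|sinθ|·[1 + r cosθ/√(L² − r² sin²θ)].
With r = 0.0839 m, L = 0.3945 m, θ = 80.5°: the bracketed kinematic factor |dx/dθ| = 0.08572 m.
ω = v/|dx/dθ| = 0.87/0.08572 = 10.149 rad/s.
N = 60ω/(2π) = 96.919 rpm.

96.9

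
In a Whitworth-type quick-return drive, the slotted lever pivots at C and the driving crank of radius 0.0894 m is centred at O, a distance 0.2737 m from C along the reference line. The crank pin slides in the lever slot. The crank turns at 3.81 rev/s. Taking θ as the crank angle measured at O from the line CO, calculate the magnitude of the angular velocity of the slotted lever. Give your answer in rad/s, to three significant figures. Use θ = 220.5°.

ω = 23.94 rad/s (from 3.81 rev/s).
Crank pin A relative to C: A = (d + r cosθ, r sinθ); lever angle φ = atan2(r sinθ, d + r cosθ).
Differentiating tanφ: φ̇ = rω(d cosθ + r)/(d² + r² + 2dr cosθ).
d² + r² + 2dr cosθ = |CA|² = 0.0456916 m²;  d cosθ + r = -0.11872 m.
|ω_lever| = |0.0894·23.94·-0.11872| / 0.0456916 = 5.5608 rad/s.

5.56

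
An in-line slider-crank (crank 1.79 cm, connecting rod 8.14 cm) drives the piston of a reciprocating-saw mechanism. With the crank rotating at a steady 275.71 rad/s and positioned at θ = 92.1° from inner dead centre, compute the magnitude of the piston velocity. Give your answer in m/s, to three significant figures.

ω = 275.7 rad/s
For an in-line slider-crank, x = r cosθ + √(L² − r² sin²θ), so v = −rω sinθ·[1 + r cosθ/√(L² − r² sin²θ)].
With r = 0.0179 m, L = 0.0814 m, θ = 92.1°: √(L² − r² sin²θ) = 0.07941 m.
v = −0.0179·275.7·0.99933·[1 + 0.0179·-0.03664/0.07941] = -4.8912 m/s.
|v| = 4.8912 m/s.

4.89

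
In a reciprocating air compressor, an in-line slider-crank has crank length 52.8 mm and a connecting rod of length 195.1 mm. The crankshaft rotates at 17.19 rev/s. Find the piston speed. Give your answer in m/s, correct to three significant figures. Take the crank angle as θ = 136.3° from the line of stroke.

3.16

ω = 2π·17.2 = 108 rad/s
For an in-line slider-crank, x = r cosθ + √(L² − r² sin²θ), so v = −rω sinθ·[1 + r cosθ/√(L² − r² sin²θ)].
With r = 0.0528 m, L = 0.1951 m, θ = 136.3°: √(L² − r² sin²θ) = 0.19166 m.
v = −0.0528·108·0.69088·[1 + 0.0528·-0.72297/0.19166] = -3.1553 m/s.
|v| = 3.1553 m/s.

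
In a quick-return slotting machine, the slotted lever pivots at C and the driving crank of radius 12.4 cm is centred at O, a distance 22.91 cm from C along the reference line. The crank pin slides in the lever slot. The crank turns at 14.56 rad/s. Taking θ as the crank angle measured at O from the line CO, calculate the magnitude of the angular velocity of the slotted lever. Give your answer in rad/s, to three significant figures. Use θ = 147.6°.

6.30

ω = 14.56 rad/s
Crank pin A relative to C: A = (d + r cosθ, r sinθ); lever angle φ = atan2(r sinθ, d + r cosθ).
Differentiating tanφ: φ̇ = rω(d cosθ + r)/(d² + r² + 2dr cosθ).
d² + r² + 2dr cosθ = |CA|² = 0.0198908 m²;  d cosθ + r = -0.069436 m.
|ω_lever| = |0.124·14.56·-0.069436| / 0.0198908 = 6.3025 rad/s.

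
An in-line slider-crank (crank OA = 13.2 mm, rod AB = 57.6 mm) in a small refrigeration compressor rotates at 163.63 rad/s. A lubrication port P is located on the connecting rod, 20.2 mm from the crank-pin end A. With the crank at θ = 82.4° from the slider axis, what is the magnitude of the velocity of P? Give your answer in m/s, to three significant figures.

ω = 163.6 rad/s.  Crank-pin speed |V_A| = rω = 2.1599 m/s, perpendicular to OA.
Rod angle: sinφ = −(r/L) sinθ ⇒ φ = -13.130°; ω_rod = −rω cosθ/√(L²−r²sin²θ) = -5.0925 rad/s.
V_P = V_A + ω_rod × AP, with AP = 0.0202 m along the rod.
Components: V_Px = −rω sinθ − a·ω_rod·sinφ = -2.1643 m/s;  V_Py = rω cosθ + a·ω_rod·cosφ = +0.18548 m/s.
|V_P| = √(V_Px² + V_Py²) = 2.1722 m/s.

2.17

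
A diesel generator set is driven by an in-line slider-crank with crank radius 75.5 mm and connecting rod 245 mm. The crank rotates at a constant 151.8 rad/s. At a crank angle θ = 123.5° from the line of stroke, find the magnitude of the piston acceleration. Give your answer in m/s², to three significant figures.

ω = 151.8 rad/s
x(θ) = r cosθ + √(L² − r² sin²θ); with ω constant, a = ω²·d²x/dθ².
d²x/dθ² = −r cosθ − r²(cos2θ)/√u − r⁴ sin²2θ/(4u^{3/2}),  u = L² − r² sin²θ = 0.0560612 m².
Substituting r = 0.0755 m, L = 0.245 m, θ = 123.5°: d²x/dθ² = +0.050559 m.
a = ω²·d²x/dθ² = (151.8)²·(+0.050559) = +1165.1 m/s²;  |a| = 1165.1 m/s².

1170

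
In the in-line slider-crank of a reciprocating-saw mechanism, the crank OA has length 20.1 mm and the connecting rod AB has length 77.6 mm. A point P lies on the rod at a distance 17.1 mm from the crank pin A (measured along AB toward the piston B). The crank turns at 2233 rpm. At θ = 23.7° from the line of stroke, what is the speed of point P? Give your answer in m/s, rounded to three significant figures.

ω = 233.8 rad/s.  Crank-pin speed |V_A| = rω = 4.7002 m/s, perpendicular to OA.
Rod angle: sinφ = −(r/L) sinθ ⇒ φ = -5.976°; ω_rod = −rω cosθ/√(L²−r²sin²θ) = -55.764 rad/s.
V_P = V_A + ω_rod × AP, with AP = 0.0171 m along the rod.
Components: V_Px = −rω sinθ − a·ω_rod·sinφ = -1.9885 m/s;  V_Py = rω cosθ + a·ω_rod·cosφ = +3.3554 m/s.
|V_P| = √(V_Px² + V_Py²) = 3.9004 m/s.

3.90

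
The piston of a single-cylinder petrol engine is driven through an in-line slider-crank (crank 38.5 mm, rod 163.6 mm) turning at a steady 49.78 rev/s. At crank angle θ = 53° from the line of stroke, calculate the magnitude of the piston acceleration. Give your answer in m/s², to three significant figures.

2030

ω = 2π·49.8 = 312.8 rad/s
x(θ) = r cosθ + √(L² − r² sin²θ); with ω constant, a = ω²·d²x/dθ².
d²x/dθ² = −r cosθ − r²(cos2θ)/√u − r⁴ sin²2θ/(4u^{3/2}),  u = L² − r² sin²θ = 0.0258196 m².
Substituting r = 0.0385 m, L = 0.1636 m, θ = 53°: d²x/dθ² = -0.02075 m.
a = ω²·d²x/dθ² = (312.8)²·(-0.02075) = -2029.9 m/s²;  |a| = 2029.9 m/s².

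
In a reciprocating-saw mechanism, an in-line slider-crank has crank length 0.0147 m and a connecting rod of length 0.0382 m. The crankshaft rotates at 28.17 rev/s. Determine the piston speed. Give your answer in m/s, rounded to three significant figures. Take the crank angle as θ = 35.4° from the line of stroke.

ω = 2π·28.2 = 177 rad/s
For an in-line slider-crank, x = r cosθ + √(L² − r² sin²θ), so v = −rω sinθ·[1 + r cosθ/√(L² − r² sin²θ)].
With r = 0.0147 m, L = 0.0382 m, θ = 35.4°: √(L² − r² sin²θ) = 0.037239 m.
v = −0.0147·177·0.57928·[1 + 0.0147·0.81513/0.037239] = -1.9922 m/s.
|v| = 1.9922 m/s.

1.99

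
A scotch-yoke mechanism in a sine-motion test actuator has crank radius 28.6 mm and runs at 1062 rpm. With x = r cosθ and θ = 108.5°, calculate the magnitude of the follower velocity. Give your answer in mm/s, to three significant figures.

ω = 111.2 rad/s (from 1062 rpm).
x = r cosθ ⇒ ẋ = −rω sinθ.
|v| = rω|sinθ| = 0.0286·111.2·|sin 108.5°| = 3.0163 m/s = 3016.3 mm/s.

3020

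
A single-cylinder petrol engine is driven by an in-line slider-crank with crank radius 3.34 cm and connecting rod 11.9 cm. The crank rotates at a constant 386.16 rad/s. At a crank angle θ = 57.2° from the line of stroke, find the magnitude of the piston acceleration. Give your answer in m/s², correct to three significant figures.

2130

ω = 386.2 rad/s
x(θ) = r cosθ + √(L² − r² sin²θ); with ω constant, a = ω²·d²x/dθ².
d²x/dθ² = −r cosθ − r²(cos2θ)/√u − r⁴ sin²2θ/(4u^{3/2}),  u = L² − r² sin²θ = 0.0133728 m².
Substituting r = 0.0334 m, L = 0.119 m, θ = 57.2°: d²x/dθ² = -0.014275 m.
a = ω²·d²x/dθ² = (386.2)²·(-0.014275) = -2128.6 m/s²;  |a| = 2128.6 m/s².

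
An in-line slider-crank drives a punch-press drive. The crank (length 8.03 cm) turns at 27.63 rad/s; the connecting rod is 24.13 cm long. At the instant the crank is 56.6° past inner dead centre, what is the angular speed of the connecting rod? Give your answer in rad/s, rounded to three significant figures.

ω = 27.63 rad/s
The rod makes angle φ with the slider axis where L sinφ = r sinθ; differentiating, L cosφ·φ̇ = r ω cosθ.
L cosφ = √(L² − r² sin²θ) = 0.2318 m.
|ω_rod| = r ω |cosθ| / √(L² − r² sin²θ) = 0.0803·27.63·0.55048/0.2318 = 5.2689 rad/s.

5.27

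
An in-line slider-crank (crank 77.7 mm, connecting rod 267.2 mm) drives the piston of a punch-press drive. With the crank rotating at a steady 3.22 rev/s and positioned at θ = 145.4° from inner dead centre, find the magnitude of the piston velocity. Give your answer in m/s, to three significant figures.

ω = 2π·3.22 = 20.23 rad/s
For an in-line slider-crank, x = r cosθ + √(L² − r² sin²θ), so v = −rω sinθ·[1 + r cosθ/√(L² − r² sin²θ)].
With r = 0.0777 m, L = 0.2672 m, θ = 145.4°: √(L² − r² sin²θ) = 0.26353 m.
v = −0.0777·20.23·0.56784·[1 + 0.0777·-0.82314/0.26353] = -0.67602 m/s.
|v| = 0.67602 m/s.

0.676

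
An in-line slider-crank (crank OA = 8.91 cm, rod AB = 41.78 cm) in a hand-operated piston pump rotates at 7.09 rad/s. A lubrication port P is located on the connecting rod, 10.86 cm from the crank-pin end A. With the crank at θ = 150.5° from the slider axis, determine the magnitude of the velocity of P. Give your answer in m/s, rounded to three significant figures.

0.503

ω = 7.09 rad/s.  Crank-pin speed |V_A| = rω = 0.63172 m/s, perpendicular to OA.
Rod angle: sinφ = −(r/L) sinθ ⇒ φ = -6.028°; ω_rod = −rω cosθ/√(L²−r²sin²θ) = +1.3233 rad/s.
V_P = V_A + ω_rod × AP, with AP = 0.1086 m along the rod.
Components: V_Px = −rω sinθ − a·ω_rod·sinφ = -0.29598 m/s;  V_Py = rω cosθ + a·ω_rod·cosφ = -0.4069 m/s.
|V_P| = √(V_Px² + V_Py²) = 0.50317 m/s.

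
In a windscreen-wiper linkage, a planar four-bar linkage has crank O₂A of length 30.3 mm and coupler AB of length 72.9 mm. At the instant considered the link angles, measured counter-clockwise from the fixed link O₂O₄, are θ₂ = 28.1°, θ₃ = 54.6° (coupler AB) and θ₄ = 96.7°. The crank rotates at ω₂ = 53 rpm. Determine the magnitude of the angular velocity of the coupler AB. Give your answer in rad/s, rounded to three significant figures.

3.20

ω₂ = 5.55 rad/s (from 53 rpm).
Differentiating the loop-closure r₂e^{iθ₂}+r₃e^{iθ₃}=r₁+r₄e^{iθ₄} gives r₂ω₂e^{iθ₂}+r₃ω₃e^{iθ₃}=r₄ω₄e^{iθ₄}.
Eliminating the other unknown: ω₃ = r₂ω₂ sin(θ₄−θ₂) / [r₃ sin(θ₃−θ₄)].
Numerator sine = +0.93106; denominator sine = -0.67043.
Result = 0.0303·5.55·(+0.93106) / (0.0729·(-0.67043)) = -3.2036 rad/s; magnitude 3.2036 rad/s.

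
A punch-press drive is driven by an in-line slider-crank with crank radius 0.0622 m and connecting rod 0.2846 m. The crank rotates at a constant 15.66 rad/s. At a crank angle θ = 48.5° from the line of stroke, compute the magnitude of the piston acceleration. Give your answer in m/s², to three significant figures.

9.74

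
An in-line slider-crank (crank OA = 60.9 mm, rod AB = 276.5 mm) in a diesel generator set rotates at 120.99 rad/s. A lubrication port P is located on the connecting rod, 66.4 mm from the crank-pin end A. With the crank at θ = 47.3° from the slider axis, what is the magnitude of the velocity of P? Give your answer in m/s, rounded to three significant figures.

6.78

ω = 121 rad/s.  Crank-pin speed |V_A| = rω = 7.3683 m/s, perpendicular to OA.
Rod angle: sinφ = −(r/L) sinθ ⇒ φ = -9.315°; ω_rod = −rω cosθ/√(L²−r²sin²θ) = -18.313 rad/s.
V_P = V_A + ω_rod × AP, with AP = 0.0664 m along the rod.
Components: V_Px = −rω sinθ − a·ω_rod·sinφ = -5.6119 m/s;  V_Py = rω cosθ + a·ω_rod·cosφ = +3.7969 m/s.
|V_P| = √(V_Px² + V_Py²) = 6.7757 m/s.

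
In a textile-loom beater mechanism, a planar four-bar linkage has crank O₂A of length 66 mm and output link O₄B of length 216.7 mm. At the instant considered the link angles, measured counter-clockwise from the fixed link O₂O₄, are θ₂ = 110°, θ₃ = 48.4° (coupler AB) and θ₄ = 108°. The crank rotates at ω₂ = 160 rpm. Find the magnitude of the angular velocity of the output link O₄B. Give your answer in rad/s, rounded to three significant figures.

5.20

ω₂ = 16.76 rad/s (from 160 rpm).
Differentiating the loop-closure r₂e^{iθ₂}+r₃e^{iθ₃}=r₁+r₄e^{iθ₄} gives r₂ω₂e^{iθ₂}+r₃ω₃e^{iθ₃}=r₄ω₄e^{iθ₄}.
Eliminating the other unknown: ω₄ = r₂ω₂ sin(θ₂−θ₃) / [r₄ sin(θ₄−θ₃)].
Numerator sine = +0.87965; denominator sine = +0.86251.
Result = 0.066·16.76·(+0.87965) / (0.2167·(+0.86251)) = +5.2045 rad/s; magnitude 5.2045 rad/s.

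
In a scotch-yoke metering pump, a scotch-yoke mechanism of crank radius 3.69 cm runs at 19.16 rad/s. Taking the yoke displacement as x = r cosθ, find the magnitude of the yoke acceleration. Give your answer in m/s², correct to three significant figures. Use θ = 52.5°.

ω = 19.16 rad/s
x = r cosθ ⇒ ẍ = −rω² cosθ (ω constant).
|a| = rω²|cosθ| = 0.0369·(19.16)²·|cos 52.5°| = 8.2464 m/s².

8.25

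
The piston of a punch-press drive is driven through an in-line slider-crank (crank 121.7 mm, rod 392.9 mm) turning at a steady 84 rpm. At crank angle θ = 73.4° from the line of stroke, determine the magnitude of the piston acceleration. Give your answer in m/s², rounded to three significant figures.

ω = 2π·84/60 = 8.796 rad/s
x(θ) = r cosθ + √(L² − r² sin²θ); with ω constant, a = ω²·d²x/dθ².
d²x/dθ² = −r cosθ − r²(cos2θ)/√u − r⁴ sin²2θ/(4u^{3/2}),  u = L² − r² sin²θ = 0.140768 m².
Substituting r = 0.1217 m, L = 0.3929 m, θ = 73.4°: d²x/dθ² = -0.0020478 m.
a = ω²·d²x/dθ² = (8.796)²·(-0.0020478) = -0.15846 m/s²;  |a| = 0.15846 m/s².

0.158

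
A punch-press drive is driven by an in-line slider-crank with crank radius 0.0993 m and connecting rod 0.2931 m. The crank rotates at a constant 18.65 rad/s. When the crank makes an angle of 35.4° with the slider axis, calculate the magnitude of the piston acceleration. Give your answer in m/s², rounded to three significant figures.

ω = 18.65 rad/s
x(θ) = r cosθ + √(L² − r² sin²θ); with ω constant, a = ω²·d²x/dθ².
d²x/dθ² = −r cosθ − r²(cos2θ)/√u − r⁴ sin²2θ/(4u^{3/2}),  u = L² − r² sin²θ = 0.0825988 m².
Substituting r = 0.0993 m, L = 0.2931 m, θ = 35.4°: d²x/dθ² = -0.093139 m.
a = ω²·d²x/dθ² = (18.65)²·(-0.093139) = -32.396 m/s²;  |a| = 32.396 m/s².

32.4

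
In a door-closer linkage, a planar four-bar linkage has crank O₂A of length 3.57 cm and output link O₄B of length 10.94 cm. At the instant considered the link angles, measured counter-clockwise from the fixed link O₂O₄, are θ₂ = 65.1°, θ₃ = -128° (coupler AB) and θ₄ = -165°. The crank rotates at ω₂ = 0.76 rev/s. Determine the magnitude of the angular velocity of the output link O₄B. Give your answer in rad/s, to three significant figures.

0.587

ω₂ = 4.775 rad/s (from 0.76 rev/s).
Differentiating the loop-closure r₂e^{iθ₂}+r₃e^{iθ₃}=r₁+r₄e^{iθ₄} gives r₂ω₂e^{iθ₂}+r₃ω₃e^{iθ₃}=r₄ω₄e^{iθ₄}.
Eliminating the other unknown: ω₄ = r₂ω₂ sin(θ₂−θ₃) / [r₄ sin(θ₄−θ₃)].
Numerator sine = -0.22665; denominator sine = -0.60182.
Result = 0.0357·4.775·(-0.22665) / (0.1094·(-0.60182)) = +0.58687 rad/s; magnitude 0.58687 rad/s.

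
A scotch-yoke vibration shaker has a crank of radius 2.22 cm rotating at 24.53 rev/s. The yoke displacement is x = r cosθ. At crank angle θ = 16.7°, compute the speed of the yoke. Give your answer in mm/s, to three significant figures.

983

ω = 154.1 rad/s (from 24.53 rev/s).
x = r cosθ ⇒ ẋ = −rω sinθ.
|v| = rω|sinθ| = 0.0222·154.1·|sin 16.7°| = 0.98324 m/s = 983.24 mm/s.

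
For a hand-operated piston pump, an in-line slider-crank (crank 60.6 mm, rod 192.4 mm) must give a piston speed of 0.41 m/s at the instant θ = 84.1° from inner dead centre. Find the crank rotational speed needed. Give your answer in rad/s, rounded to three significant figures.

For an in-line slider-crank, |v_piston| = rω|sinθ|·[1 + r cosθ/√(L² − r² sin²θ)].
With r = 0.0606 m, L = 0.1924 m, θ = 84.1°: the bracketed kinematic factor |dx/dθ| = 0.062334 m.
ω = v/|dx/dθ| = 0.41/0.062334 = 6.5775 rad/s.

6.58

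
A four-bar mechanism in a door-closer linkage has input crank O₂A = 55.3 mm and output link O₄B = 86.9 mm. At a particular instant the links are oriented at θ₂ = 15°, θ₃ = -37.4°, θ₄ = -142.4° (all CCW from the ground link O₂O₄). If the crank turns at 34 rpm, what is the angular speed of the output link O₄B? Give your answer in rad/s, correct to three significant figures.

1.86

ω₂ = 3.56 rad/s (from 34 rpm).
Differentiating the loop-closure r₂e^{iθ₂}+r₃e^{iθ₃}=r₁+r₄e^{iθ₄} gives r₂ω₂e^{iθ₂}+r₃ω₃e^{iθ₃}=r₄ω₄e^{iθ₄}.
Eliminating the other unknown: ω₄ = r₂ω₂ sin(θ₂−θ₃) / [r₄ sin(θ₄−θ₃)].
Numerator sine = +0.79229; denominator sine = -0.96593.
Result = 0.0553·3.56·(+0.79229) / (0.0869·(-0.96593)) = -1.8585 rad/s; magnitude 1.8585 rad/s.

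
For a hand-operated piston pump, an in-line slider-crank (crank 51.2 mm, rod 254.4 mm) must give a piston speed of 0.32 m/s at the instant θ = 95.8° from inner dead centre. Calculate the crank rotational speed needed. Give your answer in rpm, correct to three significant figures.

61.3

For an in-line slider-crank, |v_piston| = rω|sinθ|·[1 + r cosθ/√(L² − r² sin²θ)].
With r = 0.0512 m, L = 0.2544 m, θ = 95.8°: the bracketed kinematic factor |dx/dθ| = 0.04988 m.
ω = v/|dx/dθ| = 0.32/0.04988 = 6.4153 rad/s.
N = 60ω/(2π) = 61.262 rpm.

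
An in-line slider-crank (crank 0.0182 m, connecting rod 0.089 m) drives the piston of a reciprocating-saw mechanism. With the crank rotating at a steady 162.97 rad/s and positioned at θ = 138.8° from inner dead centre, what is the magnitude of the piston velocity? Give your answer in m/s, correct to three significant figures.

1.65

ω = 163 rad/s
For an in-line slider-crank, x = r cosθ + √(L² − r² sin²θ), so v = −rω sinθ·[1 + r cosθ/√(L² − r² sin²θ)].
With r = 0.0182 m, L = 0.089 m, θ = 138.8°: √(L² − r² sin²θ) = 0.088189 m.
v = −0.0182·163·0.65869·[1 + 0.0182·-0.75241/0.088189] = -1.6503 m/s.
|v| = 1.6503 m/s.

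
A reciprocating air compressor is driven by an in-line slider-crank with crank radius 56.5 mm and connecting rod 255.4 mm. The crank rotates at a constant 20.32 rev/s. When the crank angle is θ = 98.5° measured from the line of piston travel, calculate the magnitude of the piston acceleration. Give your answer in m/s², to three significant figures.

336

ω = 2π·20.3 = 127.7 rad/s
x(θ) = r cosθ + √(L² − r² sin²θ); with ω constant, a = ω²·d²x/dθ².
d²x/dθ² = −r cosθ − r²(cos2θ)/√u − r⁴ sin²2θ/(4u^{3/2}),  u = L² − r² sin²θ = 0.0621067 m².
Substituting r = 0.0565 m, L = 0.2554 m, θ = 98.5°: d²x/dθ² = +0.020587 m.
a = ω²·d²x/dθ² = (127.7)²·(+0.020587) = +335.58 m/s²;  |a| = 335.58 m/s².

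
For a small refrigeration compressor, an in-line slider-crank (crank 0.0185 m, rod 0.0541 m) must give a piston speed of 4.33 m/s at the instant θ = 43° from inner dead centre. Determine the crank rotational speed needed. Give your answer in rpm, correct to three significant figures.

For an in-line slider-crank, |v_piston| = rω|sinθ|·[1 + r cosθ/√(L² − r² sin²θ)].
With r = 0.0185 m, L = 0.0541 m, θ = 43°: the bracketed kinematic factor |dx/dθ| = 0.015862 m.
ω = v/|dx/dθ| = 4.33/0.015862 = 272.98 rad/s.
N = 60ω/(2π) = 2606.8 rpm.

2610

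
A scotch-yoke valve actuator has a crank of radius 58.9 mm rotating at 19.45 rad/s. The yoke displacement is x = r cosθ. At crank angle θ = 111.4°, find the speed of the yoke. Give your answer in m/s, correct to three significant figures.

1.07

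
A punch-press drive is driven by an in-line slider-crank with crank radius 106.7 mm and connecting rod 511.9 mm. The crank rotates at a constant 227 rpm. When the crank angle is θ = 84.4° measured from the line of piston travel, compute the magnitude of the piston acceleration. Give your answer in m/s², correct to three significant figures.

ω = 2π·227/60 = 23.77 rad/s
x(θ) = r cosθ + √(L² − r² sin²θ); with ω constant, a = ω²·d²x/dθ².
d²x/dθ² = −r cosθ − r²(cos2θ)/√u − r⁴ sin²2θ/(4u^{3/2}),  u = L² − r² sin²θ = 0.250765 m².
Substituting r = 0.1067 m, L = 0.5119 m, θ = 84.4°: d²x/dθ² = +0.01188 m.
a = ω²·d²x/dθ² = (23.77)²·(+0.01188) = +6.7132 m/s²;  |a| = 6.7132 m/s².

6.71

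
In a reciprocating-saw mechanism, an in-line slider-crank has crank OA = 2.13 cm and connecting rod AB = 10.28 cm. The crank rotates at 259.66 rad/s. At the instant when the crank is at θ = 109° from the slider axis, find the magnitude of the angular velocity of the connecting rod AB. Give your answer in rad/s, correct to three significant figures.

ω = 259.7 rad/s
The rod makes angle φ with the slider axis where L sinφ = r sinθ; differentiating, L cosφ·φ̇ = r ω cosθ.
L cosφ = √(L² − r² sin²θ) = 0.10081 m.
|ω_rod| = r ω |cosθ| / √(L² − r² sin²θ) = 0.0213·259.7·0.32557/0.10081 = 17.862 rad/s.

17.9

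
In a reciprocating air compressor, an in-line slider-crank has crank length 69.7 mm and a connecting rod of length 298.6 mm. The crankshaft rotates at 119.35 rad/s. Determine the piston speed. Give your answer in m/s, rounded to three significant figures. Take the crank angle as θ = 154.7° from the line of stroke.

ω = 119.3 rad/s
For an in-line slider-crank, x = r cosθ + √(L² − r² sin²θ), so v = −rω sinθ·[1 + r cosθ/√(L² − r² sin²θ)].
With r = 0.0697 m, L = 0.2986 m, θ = 154.7°: √(L² − r² sin²θ) = 0.29711 m.
v = −0.0697·119.3·0.42736·[1 + 0.0697·-0.90408/0.29711] = -2.8011 m/s.
|v| = 2.8011 m/s.

2.80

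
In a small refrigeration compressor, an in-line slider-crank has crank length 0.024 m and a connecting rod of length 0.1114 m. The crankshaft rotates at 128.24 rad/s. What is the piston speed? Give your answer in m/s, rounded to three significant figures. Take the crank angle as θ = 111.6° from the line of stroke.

ω = 128.2 rad/s
For an in-line slider-crank, x = r cosθ + √(L² − r² sin²θ), so v = −rω sinθ·[1 + r cosθ/√(L² − r² sin²θ)].
With r = 0.024 m, L = 0.1114 m, θ = 111.6°: √(L² − r² sin²θ) = 0.10914 m.
v = −0.024·128.2·0.92978·[1 + 0.024·-0.36812/0.10914] = -2.63 m/s.
|v| = 2.63 m/s.

2.63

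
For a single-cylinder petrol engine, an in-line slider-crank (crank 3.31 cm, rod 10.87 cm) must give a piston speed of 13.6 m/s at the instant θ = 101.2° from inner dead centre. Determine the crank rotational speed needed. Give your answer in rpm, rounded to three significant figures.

4260

For an in-line slider-crank, |v_piston| = rω|sinθ|·[1 + r cosθ/√(L² − r² sin²θ)].
With r = 0.0331 m, L = 0.1087 m, θ = 101.2°: the bracketed kinematic factor |dx/dθ| = 0.030457 m.
ω = v/|dx/dθ| = 13.6/0.030457 = 446.53 rad/s.
N = 60ω/(2π) = 4264 rpm.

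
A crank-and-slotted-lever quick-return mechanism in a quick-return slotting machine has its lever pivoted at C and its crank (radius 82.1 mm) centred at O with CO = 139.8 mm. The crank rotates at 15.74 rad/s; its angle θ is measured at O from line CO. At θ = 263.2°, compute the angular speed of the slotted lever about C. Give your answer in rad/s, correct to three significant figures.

ω = 15.74 rad/s
Crank pin A relative to C: A = (d + r cosθ, r sinθ); lever angle φ = atan2(r sinθ, d + r cosθ).
Differentiating tanφ: φ̇ = rω(d cosθ + r)/(d² + r² + 2dr cosθ).
d² + r² + 2dr cosθ = |CA|² = 0.0235665 m²;  d cosθ + r = +0.065547 m.
|ω_lever| = |0.0821·15.74·+0.065547| / 0.0235665 = 3.5942 rad/s.

3.59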